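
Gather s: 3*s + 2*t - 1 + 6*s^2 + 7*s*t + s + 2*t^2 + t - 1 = 6*s^2 + s*(7*t + 4) + 2*t^2 + 3*t - 2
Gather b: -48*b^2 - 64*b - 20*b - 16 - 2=-48*b^2 - 84*b - 18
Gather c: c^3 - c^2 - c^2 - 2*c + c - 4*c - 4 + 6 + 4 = c^3 - 2*c^2 - 5*c + 6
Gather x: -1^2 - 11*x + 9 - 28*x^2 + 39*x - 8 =-28*x^2 + 28*x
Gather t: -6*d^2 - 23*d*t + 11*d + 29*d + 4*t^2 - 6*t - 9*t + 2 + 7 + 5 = -6*d^2 + 40*d + 4*t^2 + t*(-23*d - 15) + 14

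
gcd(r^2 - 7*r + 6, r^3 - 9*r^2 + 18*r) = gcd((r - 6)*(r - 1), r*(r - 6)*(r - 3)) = r - 6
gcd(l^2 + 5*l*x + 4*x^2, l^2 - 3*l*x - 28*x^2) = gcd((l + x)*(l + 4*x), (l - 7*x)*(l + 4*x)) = l + 4*x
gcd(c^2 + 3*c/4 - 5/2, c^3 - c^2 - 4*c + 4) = c + 2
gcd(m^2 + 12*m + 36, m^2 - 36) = m + 6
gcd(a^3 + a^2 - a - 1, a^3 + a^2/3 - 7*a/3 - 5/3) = a^2 + 2*a + 1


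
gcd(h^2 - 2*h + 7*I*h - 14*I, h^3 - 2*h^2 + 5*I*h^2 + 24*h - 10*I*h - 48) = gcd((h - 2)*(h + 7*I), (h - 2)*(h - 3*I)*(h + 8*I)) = h - 2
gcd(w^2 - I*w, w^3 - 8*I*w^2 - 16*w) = w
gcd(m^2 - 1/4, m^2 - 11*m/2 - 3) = m + 1/2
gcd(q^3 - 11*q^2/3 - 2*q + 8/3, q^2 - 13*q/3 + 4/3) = q - 4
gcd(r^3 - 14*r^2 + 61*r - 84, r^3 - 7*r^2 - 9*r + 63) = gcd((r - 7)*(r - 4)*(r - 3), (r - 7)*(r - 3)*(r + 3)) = r^2 - 10*r + 21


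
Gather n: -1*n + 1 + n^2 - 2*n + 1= n^2 - 3*n + 2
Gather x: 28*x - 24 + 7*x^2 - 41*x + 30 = 7*x^2 - 13*x + 6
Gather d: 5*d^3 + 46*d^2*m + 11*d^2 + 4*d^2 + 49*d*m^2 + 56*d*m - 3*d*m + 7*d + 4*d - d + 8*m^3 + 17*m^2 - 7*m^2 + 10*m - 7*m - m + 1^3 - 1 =5*d^3 + d^2*(46*m + 15) + d*(49*m^2 + 53*m + 10) + 8*m^3 + 10*m^2 + 2*m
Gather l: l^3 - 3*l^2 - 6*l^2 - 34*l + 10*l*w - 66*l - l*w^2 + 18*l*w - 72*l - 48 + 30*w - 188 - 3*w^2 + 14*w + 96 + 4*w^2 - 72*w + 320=l^3 - 9*l^2 + l*(-w^2 + 28*w - 172) + w^2 - 28*w + 180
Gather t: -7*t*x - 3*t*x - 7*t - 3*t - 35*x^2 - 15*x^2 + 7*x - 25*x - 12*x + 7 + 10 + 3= t*(-10*x - 10) - 50*x^2 - 30*x + 20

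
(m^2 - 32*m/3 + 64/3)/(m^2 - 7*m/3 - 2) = (-3*m^2 + 32*m - 64)/(-3*m^2 + 7*m + 6)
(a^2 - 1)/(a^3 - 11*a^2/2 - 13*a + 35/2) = 2*(a + 1)/(2*a^2 - 9*a - 35)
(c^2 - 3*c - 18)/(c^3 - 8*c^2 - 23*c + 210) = (c + 3)/(c^2 - 2*c - 35)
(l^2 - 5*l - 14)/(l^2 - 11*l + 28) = (l + 2)/(l - 4)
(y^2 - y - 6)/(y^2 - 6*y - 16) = (y - 3)/(y - 8)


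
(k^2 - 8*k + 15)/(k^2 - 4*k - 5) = (k - 3)/(k + 1)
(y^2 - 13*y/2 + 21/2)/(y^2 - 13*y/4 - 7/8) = 4*(y - 3)/(4*y + 1)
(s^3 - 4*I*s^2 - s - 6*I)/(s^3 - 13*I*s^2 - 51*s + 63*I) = (s^2 - I*s + 2)/(s^2 - 10*I*s - 21)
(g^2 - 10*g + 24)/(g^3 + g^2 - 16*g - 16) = (g - 6)/(g^2 + 5*g + 4)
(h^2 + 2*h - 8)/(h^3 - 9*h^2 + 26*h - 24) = (h + 4)/(h^2 - 7*h + 12)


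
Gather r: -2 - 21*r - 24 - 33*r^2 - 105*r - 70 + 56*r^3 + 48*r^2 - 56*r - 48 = 56*r^3 + 15*r^2 - 182*r - 144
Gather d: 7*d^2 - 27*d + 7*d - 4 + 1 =7*d^2 - 20*d - 3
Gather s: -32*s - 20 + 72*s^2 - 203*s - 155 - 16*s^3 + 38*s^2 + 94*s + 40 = -16*s^3 + 110*s^2 - 141*s - 135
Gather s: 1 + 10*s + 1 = 10*s + 2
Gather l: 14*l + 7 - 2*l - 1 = 12*l + 6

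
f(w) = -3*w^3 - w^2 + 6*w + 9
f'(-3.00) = -69.00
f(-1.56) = 8.60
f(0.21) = 10.19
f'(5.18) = -245.85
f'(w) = -9*w^2 - 2*w + 6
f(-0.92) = 4.97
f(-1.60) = 9.13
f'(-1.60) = -13.84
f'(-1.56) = -12.78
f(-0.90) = 4.98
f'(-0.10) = 6.11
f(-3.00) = 63.00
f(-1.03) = 5.04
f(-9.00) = 2061.00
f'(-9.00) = -705.00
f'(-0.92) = 0.22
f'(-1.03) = -1.49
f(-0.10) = 8.39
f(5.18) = -403.73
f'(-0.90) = 0.51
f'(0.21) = 5.18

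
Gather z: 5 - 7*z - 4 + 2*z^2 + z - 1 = 2*z^2 - 6*z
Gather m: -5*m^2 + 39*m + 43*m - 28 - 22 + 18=-5*m^2 + 82*m - 32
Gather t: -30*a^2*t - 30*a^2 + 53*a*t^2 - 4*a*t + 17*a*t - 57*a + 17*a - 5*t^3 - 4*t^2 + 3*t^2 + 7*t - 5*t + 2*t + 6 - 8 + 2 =-30*a^2 - 40*a - 5*t^3 + t^2*(53*a - 1) + t*(-30*a^2 + 13*a + 4)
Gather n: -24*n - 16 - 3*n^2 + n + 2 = -3*n^2 - 23*n - 14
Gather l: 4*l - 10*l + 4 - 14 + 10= -6*l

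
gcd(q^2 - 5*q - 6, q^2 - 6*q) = q - 6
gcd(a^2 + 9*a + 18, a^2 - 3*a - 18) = a + 3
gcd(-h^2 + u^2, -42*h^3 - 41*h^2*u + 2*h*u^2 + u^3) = h + u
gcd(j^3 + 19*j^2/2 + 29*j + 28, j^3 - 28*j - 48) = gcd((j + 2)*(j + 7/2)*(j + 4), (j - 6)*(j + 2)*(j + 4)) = j^2 + 6*j + 8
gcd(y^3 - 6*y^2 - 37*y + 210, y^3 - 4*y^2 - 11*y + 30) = y - 5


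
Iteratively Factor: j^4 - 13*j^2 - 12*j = (j - 4)*(j^3 + 4*j^2 + 3*j) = (j - 4)*(j + 3)*(j^2 + j) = (j - 4)*(j + 1)*(j + 3)*(j)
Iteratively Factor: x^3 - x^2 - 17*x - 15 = (x + 3)*(x^2 - 4*x - 5) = (x - 5)*(x + 3)*(x + 1)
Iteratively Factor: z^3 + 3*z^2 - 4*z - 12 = (z + 2)*(z^2 + z - 6) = (z + 2)*(z + 3)*(z - 2)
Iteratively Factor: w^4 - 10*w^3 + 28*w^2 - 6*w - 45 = (w + 1)*(w^3 - 11*w^2 + 39*w - 45) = (w - 5)*(w + 1)*(w^2 - 6*w + 9) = (w - 5)*(w - 3)*(w + 1)*(w - 3)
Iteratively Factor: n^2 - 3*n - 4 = (n - 4)*(n + 1)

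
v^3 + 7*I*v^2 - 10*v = v*(v + 2*I)*(v + 5*I)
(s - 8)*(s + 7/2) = s^2 - 9*s/2 - 28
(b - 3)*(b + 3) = b^2 - 9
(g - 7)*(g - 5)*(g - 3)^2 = g^4 - 18*g^3 + 116*g^2 - 318*g + 315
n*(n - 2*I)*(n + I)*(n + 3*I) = n^4 + 2*I*n^3 + 5*n^2 + 6*I*n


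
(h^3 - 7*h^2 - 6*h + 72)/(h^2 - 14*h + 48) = (h^2 - h - 12)/(h - 8)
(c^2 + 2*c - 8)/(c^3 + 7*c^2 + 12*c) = (c - 2)/(c*(c + 3))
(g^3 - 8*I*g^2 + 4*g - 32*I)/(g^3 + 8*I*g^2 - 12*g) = (g^2 - 10*I*g - 16)/(g*(g + 6*I))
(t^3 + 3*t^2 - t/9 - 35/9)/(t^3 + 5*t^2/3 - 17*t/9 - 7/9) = (3*t + 5)/(3*t + 1)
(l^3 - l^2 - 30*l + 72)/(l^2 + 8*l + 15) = (l^3 - l^2 - 30*l + 72)/(l^2 + 8*l + 15)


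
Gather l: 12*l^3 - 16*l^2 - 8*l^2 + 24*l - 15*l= 12*l^3 - 24*l^2 + 9*l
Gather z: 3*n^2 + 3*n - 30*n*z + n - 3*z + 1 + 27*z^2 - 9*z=3*n^2 + 4*n + 27*z^2 + z*(-30*n - 12) + 1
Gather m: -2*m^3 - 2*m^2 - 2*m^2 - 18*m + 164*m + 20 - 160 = -2*m^3 - 4*m^2 + 146*m - 140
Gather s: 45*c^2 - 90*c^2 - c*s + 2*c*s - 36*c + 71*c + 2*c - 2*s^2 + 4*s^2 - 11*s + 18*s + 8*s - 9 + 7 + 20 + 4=-45*c^2 + 37*c + 2*s^2 + s*(c + 15) + 22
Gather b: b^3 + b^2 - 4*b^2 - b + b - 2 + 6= b^3 - 3*b^2 + 4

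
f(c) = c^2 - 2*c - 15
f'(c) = 2*c - 2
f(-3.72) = 6.28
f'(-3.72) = -9.44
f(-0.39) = -14.07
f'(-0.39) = -2.78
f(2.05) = -14.90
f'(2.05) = 2.10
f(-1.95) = -7.30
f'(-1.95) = -5.90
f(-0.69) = -13.14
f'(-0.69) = -3.38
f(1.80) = -15.36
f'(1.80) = 1.60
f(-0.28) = -14.36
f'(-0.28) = -2.56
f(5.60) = 5.16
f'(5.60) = 9.20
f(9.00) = 48.00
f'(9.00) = 16.00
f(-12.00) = 153.00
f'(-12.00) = -26.00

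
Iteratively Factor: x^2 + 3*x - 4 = (x - 1)*(x + 4)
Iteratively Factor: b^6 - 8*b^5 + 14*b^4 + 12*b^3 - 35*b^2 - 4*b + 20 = (b + 1)*(b^5 - 9*b^4 + 23*b^3 - 11*b^2 - 24*b + 20) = (b - 2)*(b + 1)*(b^4 - 7*b^3 + 9*b^2 + 7*b - 10) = (b - 2)^2*(b + 1)*(b^3 - 5*b^2 - b + 5) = (b - 2)^2*(b + 1)^2*(b^2 - 6*b + 5) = (b - 2)^2*(b - 1)*(b + 1)^2*(b - 5)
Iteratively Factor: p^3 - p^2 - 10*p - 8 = (p + 2)*(p^2 - 3*p - 4) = (p - 4)*(p + 2)*(p + 1)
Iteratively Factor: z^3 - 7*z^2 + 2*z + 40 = (z - 4)*(z^2 - 3*z - 10) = (z - 4)*(z + 2)*(z - 5)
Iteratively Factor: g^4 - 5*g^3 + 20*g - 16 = (g - 2)*(g^3 - 3*g^2 - 6*g + 8) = (g - 2)*(g + 2)*(g^2 - 5*g + 4) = (g - 4)*(g - 2)*(g + 2)*(g - 1)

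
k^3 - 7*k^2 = k^2*(k - 7)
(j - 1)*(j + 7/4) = j^2 + 3*j/4 - 7/4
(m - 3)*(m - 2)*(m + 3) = m^3 - 2*m^2 - 9*m + 18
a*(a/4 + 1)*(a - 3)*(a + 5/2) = a^4/4 + 7*a^3/8 - 19*a^2/8 - 15*a/2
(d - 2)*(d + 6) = d^2 + 4*d - 12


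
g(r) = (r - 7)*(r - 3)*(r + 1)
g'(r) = (r - 7)*(r - 3) + (r - 7)*(r + 1) + (r - 3)*(r + 1)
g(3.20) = -3.19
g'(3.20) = -15.88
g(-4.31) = -273.66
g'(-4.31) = 144.31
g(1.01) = 23.96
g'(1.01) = -4.12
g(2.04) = 14.48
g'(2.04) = -13.24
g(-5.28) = -435.18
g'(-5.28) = 189.68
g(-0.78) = 6.47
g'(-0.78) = 26.87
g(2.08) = 13.94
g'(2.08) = -13.46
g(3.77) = -11.86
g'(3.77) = -14.22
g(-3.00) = -120.00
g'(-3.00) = 92.00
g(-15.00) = -5544.00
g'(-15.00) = 956.00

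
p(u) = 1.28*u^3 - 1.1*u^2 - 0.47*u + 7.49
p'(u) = 3.84*u^2 - 2.2*u - 0.47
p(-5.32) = -213.87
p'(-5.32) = 119.92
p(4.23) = 82.70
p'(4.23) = 58.93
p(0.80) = 7.07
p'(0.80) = 0.23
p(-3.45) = -56.54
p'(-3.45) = 52.83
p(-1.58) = 0.44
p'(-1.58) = 12.59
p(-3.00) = -35.56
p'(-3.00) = 40.69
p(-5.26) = -206.75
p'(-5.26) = 117.35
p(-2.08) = -7.81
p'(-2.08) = 20.72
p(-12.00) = -2357.11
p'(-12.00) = 578.89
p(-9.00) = -1010.50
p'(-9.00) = 330.37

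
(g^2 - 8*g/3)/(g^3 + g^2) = (g - 8/3)/(g*(g + 1))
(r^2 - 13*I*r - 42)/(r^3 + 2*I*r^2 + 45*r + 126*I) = (r - 6*I)/(r^2 + 9*I*r - 18)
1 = 1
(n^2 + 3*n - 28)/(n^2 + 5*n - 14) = (n - 4)/(n - 2)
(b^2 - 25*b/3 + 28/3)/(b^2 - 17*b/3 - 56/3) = (-3*b^2 + 25*b - 28)/(-3*b^2 + 17*b + 56)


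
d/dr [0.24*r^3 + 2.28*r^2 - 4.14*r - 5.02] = 0.72*r^2 + 4.56*r - 4.14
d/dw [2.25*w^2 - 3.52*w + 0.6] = 4.5*w - 3.52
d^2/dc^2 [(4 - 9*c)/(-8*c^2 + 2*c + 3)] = 4*((25 - 108*c)*(-8*c^2 + 2*c + 3) - 2*(8*c - 1)^2*(9*c - 4))/(-8*c^2 + 2*c + 3)^3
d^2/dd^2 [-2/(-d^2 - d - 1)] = 4*(-d^2 - d + (2*d + 1)^2 - 1)/(d^2 + d + 1)^3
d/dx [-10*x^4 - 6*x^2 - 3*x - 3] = -40*x^3 - 12*x - 3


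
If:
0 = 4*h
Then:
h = 0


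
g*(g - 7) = g^2 - 7*g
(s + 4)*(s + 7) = s^2 + 11*s + 28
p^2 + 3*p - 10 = (p - 2)*(p + 5)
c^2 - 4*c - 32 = (c - 8)*(c + 4)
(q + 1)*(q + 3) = q^2 + 4*q + 3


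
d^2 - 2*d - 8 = (d - 4)*(d + 2)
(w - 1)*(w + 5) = w^2 + 4*w - 5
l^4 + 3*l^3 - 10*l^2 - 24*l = l*(l - 3)*(l + 2)*(l + 4)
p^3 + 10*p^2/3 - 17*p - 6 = (p - 3)*(p + 1/3)*(p + 6)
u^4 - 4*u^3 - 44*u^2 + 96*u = u*(u - 8)*(u - 2)*(u + 6)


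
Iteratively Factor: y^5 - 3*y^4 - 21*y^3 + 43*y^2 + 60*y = (y + 4)*(y^4 - 7*y^3 + 7*y^2 + 15*y) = (y - 5)*(y + 4)*(y^3 - 2*y^2 - 3*y) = (y - 5)*(y - 3)*(y + 4)*(y^2 + y) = (y - 5)*(y - 3)*(y + 1)*(y + 4)*(y)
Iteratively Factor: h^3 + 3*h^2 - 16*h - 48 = (h + 3)*(h^2 - 16) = (h - 4)*(h + 3)*(h + 4)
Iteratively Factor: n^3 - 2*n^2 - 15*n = (n - 5)*(n^2 + 3*n) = (n - 5)*(n + 3)*(n)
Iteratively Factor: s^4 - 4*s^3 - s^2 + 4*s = (s - 4)*(s^3 - s) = (s - 4)*(s + 1)*(s^2 - s) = s*(s - 4)*(s + 1)*(s - 1)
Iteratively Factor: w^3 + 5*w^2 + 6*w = (w + 3)*(w^2 + 2*w) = (w + 2)*(w + 3)*(w)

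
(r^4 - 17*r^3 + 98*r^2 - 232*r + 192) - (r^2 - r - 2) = r^4 - 17*r^3 + 97*r^2 - 231*r + 194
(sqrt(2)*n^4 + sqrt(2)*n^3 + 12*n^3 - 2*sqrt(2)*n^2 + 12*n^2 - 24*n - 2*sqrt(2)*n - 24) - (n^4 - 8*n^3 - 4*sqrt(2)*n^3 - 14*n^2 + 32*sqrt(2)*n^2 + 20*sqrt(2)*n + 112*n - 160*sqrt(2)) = -n^4 + sqrt(2)*n^4 + 5*sqrt(2)*n^3 + 20*n^3 - 34*sqrt(2)*n^2 + 26*n^2 - 136*n - 22*sqrt(2)*n - 24 + 160*sqrt(2)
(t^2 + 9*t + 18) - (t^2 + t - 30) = 8*t + 48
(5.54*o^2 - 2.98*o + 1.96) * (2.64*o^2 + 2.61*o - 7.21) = 14.6256*o^4 + 6.5922*o^3 - 42.5468*o^2 + 26.6014*o - 14.1316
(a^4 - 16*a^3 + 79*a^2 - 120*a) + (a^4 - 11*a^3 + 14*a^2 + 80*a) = 2*a^4 - 27*a^3 + 93*a^2 - 40*a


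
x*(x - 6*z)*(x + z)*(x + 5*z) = x^4 - 31*x^2*z^2 - 30*x*z^3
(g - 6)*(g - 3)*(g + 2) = g^3 - 7*g^2 + 36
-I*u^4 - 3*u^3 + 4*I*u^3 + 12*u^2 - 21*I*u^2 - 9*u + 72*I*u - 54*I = (u - 3)*(u - 6*I)*(u + 3*I)*(-I*u + I)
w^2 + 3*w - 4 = (w - 1)*(w + 4)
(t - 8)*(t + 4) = t^2 - 4*t - 32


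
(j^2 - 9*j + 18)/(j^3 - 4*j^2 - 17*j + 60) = (j - 6)/(j^2 - j - 20)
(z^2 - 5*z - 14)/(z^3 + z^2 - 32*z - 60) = (z - 7)/(z^2 - z - 30)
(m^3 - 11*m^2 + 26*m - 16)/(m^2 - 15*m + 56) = (m^2 - 3*m + 2)/(m - 7)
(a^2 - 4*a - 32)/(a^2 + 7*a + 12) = (a - 8)/(a + 3)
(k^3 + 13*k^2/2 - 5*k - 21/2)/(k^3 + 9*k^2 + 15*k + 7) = (k - 3/2)/(k + 1)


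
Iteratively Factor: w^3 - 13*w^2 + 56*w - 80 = (w - 4)*(w^2 - 9*w + 20) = (w - 4)^2*(w - 5)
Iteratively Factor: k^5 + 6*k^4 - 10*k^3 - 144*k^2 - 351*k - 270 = (k + 3)*(k^4 + 3*k^3 - 19*k^2 - 87*k - 90) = (k + 3)^2*(k^3 - 19*k - 30) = (k + 3)^3*(k^2 - 3*k - 10) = (k - 5)*(k + 3)^3*(k + 2)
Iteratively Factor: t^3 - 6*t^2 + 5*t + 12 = (t - 4)*(t^2 - 2*t - 3) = (t - 4)*(t + 1)*(t - 3)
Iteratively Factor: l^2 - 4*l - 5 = (l - 5)*(l + 1)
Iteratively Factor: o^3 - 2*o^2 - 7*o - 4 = (o - 4)*(o^2 + 2*o + 1) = (o - 4)*(o + 1)*(o + 1)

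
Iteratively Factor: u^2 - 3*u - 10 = (u - 5)*(u + 2)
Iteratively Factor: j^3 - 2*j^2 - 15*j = (j)*(j^2 - 2*j - 15) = j*(j - 5)*(j + 3)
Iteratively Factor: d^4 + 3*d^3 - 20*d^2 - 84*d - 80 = (d - 5)*(d^3 + 8*d^2 + 20*d + 16) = (d - 5)*(d + 2)*(d^2 + 6*d + 8) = (d - 5)*(d + 2)^2*(d + 4)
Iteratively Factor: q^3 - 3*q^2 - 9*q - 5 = (q + 1)*(q^2 - 4*q - 5) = (q + 1)^2*(q - 5)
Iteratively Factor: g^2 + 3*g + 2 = (g + 1)*(g + 2)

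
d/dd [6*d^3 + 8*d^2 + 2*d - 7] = 18*d^2 + 16*d + 2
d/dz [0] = 0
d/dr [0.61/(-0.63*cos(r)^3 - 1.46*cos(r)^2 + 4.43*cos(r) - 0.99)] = (-1.1529*cos(r)^2 - 1.7812*cos(r) + 2.7023)*sin(r)/(0.63*cos(r)^3 + 1.46*cos(r)^2 - 4.43*cos(r) + 0.99)^2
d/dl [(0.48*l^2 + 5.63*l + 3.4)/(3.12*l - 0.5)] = (1.4976*l^2 - 0.48*l - 13.423)/(9.7344*l^2 - 3.12*l + 0.25)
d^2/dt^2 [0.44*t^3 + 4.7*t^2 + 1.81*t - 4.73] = 2.64*t + 9.4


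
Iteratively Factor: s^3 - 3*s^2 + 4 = (s - 2)*(s^2 - s - 2) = (s - 2)*(s + 1)*(s - 2)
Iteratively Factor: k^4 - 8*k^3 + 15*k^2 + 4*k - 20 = (k - 2)*(k^3 - 6*k^2 + 3*k + 10) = (k - 2)*(k + 1)*(k^2 - 7*k + 10) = (k - 2)^2*(k + 1)*(k - 5)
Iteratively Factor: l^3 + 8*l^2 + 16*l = (l + 4)*(l^2 + 4*l) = l*(l + 4)*(l + 4)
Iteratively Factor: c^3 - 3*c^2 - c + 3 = (c + 1)*(c^2 - 4*c + 3) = (c - 3)*(c + 1)*(c - 1)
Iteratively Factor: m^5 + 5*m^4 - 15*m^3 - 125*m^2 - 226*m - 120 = (m + 3)*(m^4 + 2*m^3 - 21*m^2 - 62*m - 40) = (m + 2)*(m + 3)*(m^3 - 21*m - 20) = (m + 2)*(m + 3)*(m + 4)*(m^2 - 4*m - 5) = (m - 5)*(m + 2)*(m + 3)*(m + 4)*(m + 1)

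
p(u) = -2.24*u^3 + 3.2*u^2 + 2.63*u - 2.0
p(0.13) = -1.61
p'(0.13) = 3.35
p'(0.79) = 3.49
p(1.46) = 1.69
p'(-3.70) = -113.05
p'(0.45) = 4.15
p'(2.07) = -12.92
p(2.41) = -8.43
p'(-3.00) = -77.05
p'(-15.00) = -1605.37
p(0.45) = -0.37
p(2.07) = -2.71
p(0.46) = -0.33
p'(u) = -6.72*u^2 + 6.4*u + 2.63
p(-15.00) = 8238.55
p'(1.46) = -2.35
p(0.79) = 0.97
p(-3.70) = 145.54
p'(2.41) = -20.98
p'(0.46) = 4.15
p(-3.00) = 79.39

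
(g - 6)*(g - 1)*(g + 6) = g^3 - g^2 - 36*g + 36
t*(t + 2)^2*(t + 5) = t^4 + 9*t^3 + 24*t^2 + 20*t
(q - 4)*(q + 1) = q^2 - 3*q - 4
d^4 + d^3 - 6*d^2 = d^2*(d - 2)*(d + 3)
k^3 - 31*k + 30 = (k - 5)*(k - 1)*(k + 6)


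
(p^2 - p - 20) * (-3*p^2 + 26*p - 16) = -3*p^4 + 29*p^3 + 18*p^2 - 504*p + 320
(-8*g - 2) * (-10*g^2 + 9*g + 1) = 80*g^3 - 52*g^2 - 26*g - 2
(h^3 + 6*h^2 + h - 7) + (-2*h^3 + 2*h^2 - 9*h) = -h^3 + 8*h^2 - 8*h - 7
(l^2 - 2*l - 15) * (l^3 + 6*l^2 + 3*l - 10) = l^5 + 4*l^4 - 24*l^3 - 106*l^2 - 25*l + 150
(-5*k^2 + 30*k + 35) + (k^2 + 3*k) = -4*k^2 + 33*k + 35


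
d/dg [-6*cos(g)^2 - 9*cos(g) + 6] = 3*(4*cos(g) + 3)*sin(g)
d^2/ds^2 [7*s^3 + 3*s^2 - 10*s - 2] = 42*s + 6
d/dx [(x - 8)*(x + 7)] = 2*x - 1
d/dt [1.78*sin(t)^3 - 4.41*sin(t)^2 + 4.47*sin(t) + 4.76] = (5.34*sin(t)^2 - 8.82*sin(t) + 4.47)*cos(t)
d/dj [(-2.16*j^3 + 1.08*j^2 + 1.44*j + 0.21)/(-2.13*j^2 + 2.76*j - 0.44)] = (4.6008*j^4 - 11.9232*j^3 + 8.8992*j^2 - 0.0558000000000001*j - 1.2132)/(4.5369*j^4 - 11.7576*j^3 + 9.492*j^2 - 2.4288*j + 0.1936)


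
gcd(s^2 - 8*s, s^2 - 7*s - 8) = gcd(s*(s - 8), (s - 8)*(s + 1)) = s - 8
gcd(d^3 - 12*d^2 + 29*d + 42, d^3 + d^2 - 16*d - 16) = d + 1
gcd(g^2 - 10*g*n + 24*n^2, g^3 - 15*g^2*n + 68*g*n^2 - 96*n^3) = g - 4*n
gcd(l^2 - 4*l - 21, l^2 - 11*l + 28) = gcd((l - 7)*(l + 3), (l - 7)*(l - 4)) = l - 7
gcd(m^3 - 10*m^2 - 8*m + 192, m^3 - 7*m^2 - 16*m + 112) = m + 4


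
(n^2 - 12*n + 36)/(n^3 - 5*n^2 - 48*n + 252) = 1/(n + 7)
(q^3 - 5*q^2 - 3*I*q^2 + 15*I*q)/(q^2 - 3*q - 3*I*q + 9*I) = q*(q - 5)/(q - 3)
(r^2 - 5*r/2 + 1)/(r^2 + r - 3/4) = 2*(r - 2)/(2*r + 3)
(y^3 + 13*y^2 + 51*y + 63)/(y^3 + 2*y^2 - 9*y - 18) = (y^2 + 10*y + 21)/(y^2 - y - 6)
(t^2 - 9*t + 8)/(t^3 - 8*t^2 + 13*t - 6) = (t - 8)/(t^2 - 7*t + 6)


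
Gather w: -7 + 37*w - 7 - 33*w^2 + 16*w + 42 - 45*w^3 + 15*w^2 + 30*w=-45*w^3 - 18*w^2 + 83*w + 28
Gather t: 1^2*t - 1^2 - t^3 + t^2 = -t^3 + t^2 + t - 1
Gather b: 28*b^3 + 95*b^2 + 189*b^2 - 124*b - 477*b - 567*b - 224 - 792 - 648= 28*b^3 + 284*b^2 - 1168*b - 1664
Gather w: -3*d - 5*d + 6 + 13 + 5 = 24 - 8*d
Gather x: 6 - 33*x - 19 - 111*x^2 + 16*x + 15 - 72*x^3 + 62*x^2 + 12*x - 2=-72*x^3 - 49*x^2 - 5*x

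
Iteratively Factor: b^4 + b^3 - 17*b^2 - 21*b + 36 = (b + 3)*(b^3 - 2*b^2 - 11*b + 12) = (b + 3)^2*(b^2 - 5*b + 4) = (b - 1)*(b + 3)^2*(b - 4)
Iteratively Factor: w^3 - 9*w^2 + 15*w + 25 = (w + 1)*(w^2 - 10*w + 25) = (w - 5)*(w + 1)*(w - 5)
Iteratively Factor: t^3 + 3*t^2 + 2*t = (t + 2)*(t^2 + t) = (t + 1)*(t + 2)*(t)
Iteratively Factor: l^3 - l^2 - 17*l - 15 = (l + 1)*(l^2 - 2*l - 15) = (l + 1)*(l + 3)*(l - 5)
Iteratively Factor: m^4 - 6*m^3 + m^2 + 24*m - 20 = (m - 5)*(m^3 - m^2 - 4*m + 4) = (m - 5)*(m - 1)*(m^2 - 4) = (m - 5)*(m - 2)*(m - 1)*(m + 2)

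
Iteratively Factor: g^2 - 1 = (g - 1)*(g + 1)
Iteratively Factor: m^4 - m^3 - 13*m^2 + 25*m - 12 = (m + 4)*(m^3 - 5*m^2 + 7*m - 3) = (m - 1)*(m + 4)*(m^2 - 4*m + 3) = (m - 3)*(m - 1)*(m + 4)*(m - 1)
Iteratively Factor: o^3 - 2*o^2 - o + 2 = (o + 1)*(o^2 - 3*o + 2) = (o - 1)*(o + 1)*(o - 2)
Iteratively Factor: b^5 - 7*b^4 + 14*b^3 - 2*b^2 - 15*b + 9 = (b - 3)*(b^4 - 4*b^3 + 2*b^2 + 4*b - 3) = (b - 3)^2*(b^3 - b^2 - b + 1) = (b - 3)^2*(b + 1)*(b^2 - 2*b + 1) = (b - 3)^2*(b - 1)*(b + 1)*(b - 1)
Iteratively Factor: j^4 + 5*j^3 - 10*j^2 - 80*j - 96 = (j + 2)*(j^3 + 3*j^2 - 16*j - 48) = (j - 4)*(j + 2)*(j^2 + 7*j + 12) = (j - 4)*(j + 2)*(j + 4)*(j + 3)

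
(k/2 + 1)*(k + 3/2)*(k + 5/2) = k^3/2 + 3*k^2 + 47*k/8 + 15/4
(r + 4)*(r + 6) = r^2 + 10*r + 24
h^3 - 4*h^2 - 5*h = h*(h - 5)*(h + 1)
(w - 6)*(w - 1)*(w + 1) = w^3 - 6*w^2 - w + 6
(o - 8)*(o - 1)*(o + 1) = o^3 - 8*o^2 - o + 8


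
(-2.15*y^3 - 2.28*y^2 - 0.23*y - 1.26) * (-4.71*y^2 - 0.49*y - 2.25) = 10.1265*y^5 + 11.7923*y^4 + 7.038*y^3 + 11.1773*y^2 + 1.1349*y + 2.835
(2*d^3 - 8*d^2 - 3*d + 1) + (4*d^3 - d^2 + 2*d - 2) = 6*d^3 - 9*d^2 - d - 1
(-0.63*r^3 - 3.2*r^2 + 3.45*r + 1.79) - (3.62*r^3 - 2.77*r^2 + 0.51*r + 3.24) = -4.25*r^3 - 0.43*r^2 + 2.94*r - 1.45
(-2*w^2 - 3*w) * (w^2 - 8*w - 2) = -2*w^4 + 13*w^3 + 28*w^2 + 6*w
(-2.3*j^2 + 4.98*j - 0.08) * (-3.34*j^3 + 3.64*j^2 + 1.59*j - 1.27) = 7.682*j^5 - 25.0052*j^4 + 14.7374*j^3 + 10.548*j^2 - 6.4518*j + 0.1016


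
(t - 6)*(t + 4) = t^2 - 2*t - 24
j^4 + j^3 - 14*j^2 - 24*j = j*(j - 4)*(j + 2)*(j + 3)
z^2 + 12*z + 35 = (z + 5)*(z + 7)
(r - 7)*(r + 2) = r^2 - 5*r - 14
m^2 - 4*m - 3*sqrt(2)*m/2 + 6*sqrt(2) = (m - 4)*(m - 3*sqrt(2)/2)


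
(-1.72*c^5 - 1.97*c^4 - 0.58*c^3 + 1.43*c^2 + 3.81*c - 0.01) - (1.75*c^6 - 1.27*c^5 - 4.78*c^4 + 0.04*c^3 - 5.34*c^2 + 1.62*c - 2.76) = -1.75*c^6 - 0.45*c^5 + 2.81*c^4 - 0.62*c^3 + 6.77*c^2 + 2.19*c + 2.75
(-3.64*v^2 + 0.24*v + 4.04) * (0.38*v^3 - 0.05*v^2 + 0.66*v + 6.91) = -1.3832*v^5 + 0.2732*v^4 - 0.8792*v^3 - 25.196*v^2 + 4.3248*v + 27.9164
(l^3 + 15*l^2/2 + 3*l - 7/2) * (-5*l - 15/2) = -5*l^4 - 45*l^3 - 285*l^2/4 - 5*l + 105/4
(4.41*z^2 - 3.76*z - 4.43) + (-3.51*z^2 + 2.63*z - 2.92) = 0.9*z^2 - 1.13*z - 7.35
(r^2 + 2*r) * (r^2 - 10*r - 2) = r^4 - 8*r^3 - 22*r^2 - 4*r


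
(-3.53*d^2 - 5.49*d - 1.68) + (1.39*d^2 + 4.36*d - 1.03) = -2.14*d^2 - 1.13*d - 2.71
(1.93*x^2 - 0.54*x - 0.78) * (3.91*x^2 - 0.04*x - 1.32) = 7.5463*x^4 - 2.1886*x^3 - 5.5758*x^2 + 0.744*x + 1.0296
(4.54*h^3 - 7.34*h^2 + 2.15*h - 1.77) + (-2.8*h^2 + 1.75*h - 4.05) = 4.54*h^3 - 10.14*h^2 + 3.9*h - 5.82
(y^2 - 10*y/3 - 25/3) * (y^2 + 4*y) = y^4 + 2*y^3/3 - 65*y^2/3 - 100*y/3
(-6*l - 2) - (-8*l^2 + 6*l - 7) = 8*l^2 - 12*l + 5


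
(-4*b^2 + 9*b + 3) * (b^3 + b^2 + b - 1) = -4*b^5 + 5*b^4 + 8*b^3 + 16*b^2 - 6*b - 3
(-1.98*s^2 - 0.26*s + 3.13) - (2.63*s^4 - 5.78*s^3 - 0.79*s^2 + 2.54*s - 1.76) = -2.63*s^4 + 5.78*s^3 - 1.19*s^2 - 2.8*s + 4.89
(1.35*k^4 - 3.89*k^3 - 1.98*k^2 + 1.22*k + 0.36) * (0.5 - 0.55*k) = -0.7425*k^5 + 2.8145*k^4 - 0.856*k^3 - 1.661*k^2 + 0.412*k + 0.18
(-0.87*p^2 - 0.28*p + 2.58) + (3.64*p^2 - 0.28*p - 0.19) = 2.77*p^2 - 0.56*p + 2.39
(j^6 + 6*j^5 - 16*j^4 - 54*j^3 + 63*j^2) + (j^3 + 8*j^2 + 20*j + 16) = j^6 + 6*j^5 - 16*j^4 - 53*j^3 + 71*j^2 + 20*j + 16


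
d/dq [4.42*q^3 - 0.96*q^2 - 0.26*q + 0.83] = 13.26*q^2 - 1.92*q - 0.26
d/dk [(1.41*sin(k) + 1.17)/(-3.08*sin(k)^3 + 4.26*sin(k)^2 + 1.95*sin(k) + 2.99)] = (8.6856*sin(k)^3 + 4.8042*sin(k)^2 - 9.9684*sin(k) + 1.9344)*cos(k)/(9.4864*sin(k)^6 - 26.2416*sin(k)^5 + 6.1356*sin(k)^4 - 1.8044*sin(k)^3 + 29.2773*sin(k)^2 + 11.661*sin(k) + 8.9401)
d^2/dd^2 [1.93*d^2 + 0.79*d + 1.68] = 3.86000000000000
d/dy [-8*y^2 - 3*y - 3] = -16*y - 3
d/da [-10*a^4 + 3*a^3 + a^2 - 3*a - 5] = -40*a^3 + 9*a^2 + 2*a - 3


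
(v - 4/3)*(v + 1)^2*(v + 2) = v^4 + 8*v^3/3 - v^2/3 - 14*v/3 - 8/3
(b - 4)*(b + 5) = b^2 + b - 20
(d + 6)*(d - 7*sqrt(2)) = d^2 - 7*sqrt(2)*d + 6*d - 42*sqrt(2)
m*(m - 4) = m^2 - 4*m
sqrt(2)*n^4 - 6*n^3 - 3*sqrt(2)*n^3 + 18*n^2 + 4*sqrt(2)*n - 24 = (n - 2)^2*(n - 3*sqrt(2))*(sqrt(2)*n + sqrt(2))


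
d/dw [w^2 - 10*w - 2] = 2*w - 10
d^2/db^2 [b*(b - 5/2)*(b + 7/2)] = 6*b + 2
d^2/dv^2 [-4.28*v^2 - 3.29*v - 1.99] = -8.56000000000000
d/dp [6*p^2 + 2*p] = 12*p + 2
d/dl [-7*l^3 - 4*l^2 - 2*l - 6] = -21*l^2 - 8*l - 2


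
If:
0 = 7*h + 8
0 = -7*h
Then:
No Solution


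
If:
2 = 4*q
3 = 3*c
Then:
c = 1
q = 1/2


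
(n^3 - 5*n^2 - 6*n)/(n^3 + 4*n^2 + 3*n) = (n - 6)/(n + 3)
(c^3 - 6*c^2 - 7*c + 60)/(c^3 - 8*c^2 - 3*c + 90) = (c - 4)/(c - 6)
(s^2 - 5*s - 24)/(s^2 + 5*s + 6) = (s - 8)/(s + 2)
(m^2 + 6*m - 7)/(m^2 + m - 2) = (m + 7)/(m + 2)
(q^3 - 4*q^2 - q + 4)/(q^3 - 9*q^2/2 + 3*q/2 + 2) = 2*(q + 1)/(2*q + 1)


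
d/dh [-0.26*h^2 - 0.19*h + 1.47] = -0.52*h - 0.19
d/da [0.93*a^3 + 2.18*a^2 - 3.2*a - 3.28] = 2.79*a^2 + 4.36*a - 3.2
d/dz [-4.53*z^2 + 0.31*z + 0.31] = 0.31 - 9.06*z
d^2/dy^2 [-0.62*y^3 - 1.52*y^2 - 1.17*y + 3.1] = -3.72*y - 3.04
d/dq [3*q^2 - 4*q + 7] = 6*q - 4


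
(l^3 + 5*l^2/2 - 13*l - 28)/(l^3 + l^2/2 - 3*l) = (2*l^2 + l - 28)/(l*(2*l - 3))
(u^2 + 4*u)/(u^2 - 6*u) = (u + 4)/(u - 6)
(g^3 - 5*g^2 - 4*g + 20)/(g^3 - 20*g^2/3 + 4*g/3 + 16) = 3*(g^2 - 3*g - 10)/(3*g^2 - 14*g - 24)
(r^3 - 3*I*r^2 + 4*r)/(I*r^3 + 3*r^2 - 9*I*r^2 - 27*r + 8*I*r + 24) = r*(r^2 - 3*I*r + 4)/(I*r^3 + 3*r^2 - 9*I*r^2 - 27*r + 8*I*r + 24)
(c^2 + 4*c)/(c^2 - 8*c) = (c + 4)/(c - 8)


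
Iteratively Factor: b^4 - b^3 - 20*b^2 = (b)*(b^3 - b^2 - 20*b) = b*(b - 5)*(b^2 + 4*b) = b*(b - 5)*(b + 4)*(b)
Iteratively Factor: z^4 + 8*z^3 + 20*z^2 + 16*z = (z + 2)*(z^3 + 6*z^2 + 8*z) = (z + 2)*(z + 4)*(z^2 + 2*z) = z*(z + 2)*(z + 4)*(z + 2)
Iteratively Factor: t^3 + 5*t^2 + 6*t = (t)*(t^2 + 5*t + 6) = t*(t + 3)*(t + 2)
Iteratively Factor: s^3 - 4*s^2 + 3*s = (s)*(s^2 - 4*s + 3) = s*(s - 3)*(s - 1)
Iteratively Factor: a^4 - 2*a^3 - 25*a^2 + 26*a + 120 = (a - 5)*(a^3 + 3*a^2 - 10*a - 24) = (a - 5)*(a + 2)*(a^2 + a - 12) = (a - 5)*(a - 3)*(a + 2)*(a + 4)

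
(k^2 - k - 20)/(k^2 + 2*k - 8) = (k - 5)/(k - 2)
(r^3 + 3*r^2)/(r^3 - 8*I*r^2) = (r + 3)/(r - 8*I)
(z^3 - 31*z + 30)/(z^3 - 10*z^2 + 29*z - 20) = (z + 6)/(z - 4)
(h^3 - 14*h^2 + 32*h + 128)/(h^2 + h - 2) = (h^2 - 16*h + 64)/(h - 1)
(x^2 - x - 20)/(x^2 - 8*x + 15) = (x + 4)/(x - 3)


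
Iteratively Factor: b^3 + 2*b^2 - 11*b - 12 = (b - 3)*(b^2 + 5*b + 4) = (b - 3)*(b + 4)*(b + 1)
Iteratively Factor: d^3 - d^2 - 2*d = (d)*(d^2 - d - 2) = d*(d + 1)*(d - 2)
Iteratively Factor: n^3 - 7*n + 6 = (n - 1)*(n^2 + n - 6) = (n - 2)*(n - 1)*(n + 3)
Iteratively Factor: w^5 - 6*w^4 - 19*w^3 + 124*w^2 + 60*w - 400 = (w - 5)*(w^4 - w^3 - 24*w^2 + 4*w + 80) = (w - 5)*(w - 2)*(w^3 + w^2 - 22*w - 40) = (w - 5)*(w - 2)*(w + 4)*(w^2 - 3*w - 10) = (w - 5)^2*(w - 2)*(w + 4)*(w + 2)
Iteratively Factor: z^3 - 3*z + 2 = (z + 2)*(z^2 - 2*z + 1) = (z - 1)*(z + 2)*(z - 1)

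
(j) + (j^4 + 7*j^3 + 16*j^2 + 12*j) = j^4 + 7*j^3 + 16*j^2 + 13*j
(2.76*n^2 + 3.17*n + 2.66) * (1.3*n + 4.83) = 3.588*n^3 + 17.4518*n^2 + 18.7691*n + 12.8478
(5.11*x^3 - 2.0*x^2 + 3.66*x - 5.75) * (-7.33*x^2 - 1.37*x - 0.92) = -37.4563*x^5 + 7.6593*x^4 - 28.789*x^3 + 38.9733*x^2 + 4.5103*x + 5.29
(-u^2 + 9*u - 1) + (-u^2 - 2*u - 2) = -2*u^2 + 7*u - 3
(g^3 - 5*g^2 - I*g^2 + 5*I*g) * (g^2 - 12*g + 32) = g^5 - 17*g^4 - I*g^4 + 92*g^3 + 17*I*g^3 - 160*g^2 - 92*I*g^2 + 160*I*g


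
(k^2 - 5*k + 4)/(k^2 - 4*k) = (k - 1)/k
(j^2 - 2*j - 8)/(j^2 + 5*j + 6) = (j - 4)/(j + 3)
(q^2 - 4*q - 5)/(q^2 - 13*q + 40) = (q + 1)/(q - 8)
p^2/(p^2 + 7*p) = p/(p + 7)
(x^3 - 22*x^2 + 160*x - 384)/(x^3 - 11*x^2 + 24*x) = (x^2 - 14*x + 48)/(x*(x - 3))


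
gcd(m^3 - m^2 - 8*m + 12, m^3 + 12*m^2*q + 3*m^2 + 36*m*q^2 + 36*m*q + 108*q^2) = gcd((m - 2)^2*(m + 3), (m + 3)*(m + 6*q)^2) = m + 3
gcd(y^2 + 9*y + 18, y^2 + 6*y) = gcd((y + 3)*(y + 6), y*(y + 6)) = y + 6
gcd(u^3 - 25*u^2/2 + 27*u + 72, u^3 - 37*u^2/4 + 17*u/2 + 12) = u - 8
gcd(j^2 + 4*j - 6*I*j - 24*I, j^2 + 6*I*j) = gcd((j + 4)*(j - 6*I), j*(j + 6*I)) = 1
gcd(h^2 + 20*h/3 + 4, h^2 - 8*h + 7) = 1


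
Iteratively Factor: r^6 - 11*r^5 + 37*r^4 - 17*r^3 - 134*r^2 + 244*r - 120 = (r - 2)*(r^5 - 9*r^4 + 19*r^3 + 21*r^2 - 92*r + 60) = (r - 2)*(r + 2)*(r^4 - 11*r^3 + 41*r^2 - 61*r + 30) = (r - 5)*(r - 2)*(r + 2)*(r^3 - 6*r^2 + 11*r - 6) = (r - 5)*(r - 2)*(r - 1)*(r + 2)*(r^2 - 5*r + 6) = (r - 5)*(r - 2)^2*(r - 1)*(r + 2)*(r - 3)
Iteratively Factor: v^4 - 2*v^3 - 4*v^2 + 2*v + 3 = (v + 1)*(v^3 - 3*v^2 - v + 3) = (v + 1)^2*(v^2 - 4*v + 3) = (v - 1)*(v + 1)^2*(v - 3)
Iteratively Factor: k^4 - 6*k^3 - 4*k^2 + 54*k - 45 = (k - 3)*(k^3 - 3*k^2 - 13*k + 15) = (k - 5)*(k - 3)*(k^2 + 2*k - 3) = (k - 5)*(k - 3)*(k - 1)*(k + 3)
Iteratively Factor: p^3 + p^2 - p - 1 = (p + 1)*(p^2 - 1) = (p + 1)^2*(p - 1)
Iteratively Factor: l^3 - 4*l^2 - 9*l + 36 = (l - 4)*(l^2 - 9) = (l - 4)*(l + 3)*(l - 3)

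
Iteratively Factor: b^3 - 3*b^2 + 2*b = (b - 1)*(b^2 - 2*b) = b*(b - 1)*(b - 2)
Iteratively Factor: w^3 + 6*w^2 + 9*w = (w + 3)*(w^2 + 3*w) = w*(w + 3)*(w + 3)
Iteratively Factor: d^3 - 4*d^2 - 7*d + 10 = (d - 5)*(d^2 + d - 2) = (d - 5)*(d - 1)*(d + 2)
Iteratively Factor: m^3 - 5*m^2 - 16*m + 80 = (m - 5)*(m^2 - 16) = (m - 5)*(m - 4)*(m + 4)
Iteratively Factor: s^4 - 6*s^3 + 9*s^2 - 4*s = (s - 1)*(s^3 - 5*s^2 + 4*s) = s*(s - 1)*(s^2 - 5*s + 4) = s*(s - 4)*(s - 1)*(s - 1)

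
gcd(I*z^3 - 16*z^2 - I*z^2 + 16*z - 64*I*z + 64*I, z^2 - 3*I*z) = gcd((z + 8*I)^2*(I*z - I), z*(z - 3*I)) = 1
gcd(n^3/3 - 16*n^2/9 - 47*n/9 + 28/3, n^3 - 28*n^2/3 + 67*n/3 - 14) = 1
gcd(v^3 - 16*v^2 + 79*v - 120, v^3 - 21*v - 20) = v - 5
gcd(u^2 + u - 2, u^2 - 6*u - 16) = u + 2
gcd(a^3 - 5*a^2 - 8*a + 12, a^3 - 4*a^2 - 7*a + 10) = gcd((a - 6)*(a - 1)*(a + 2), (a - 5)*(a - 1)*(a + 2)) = a^2 + a - 2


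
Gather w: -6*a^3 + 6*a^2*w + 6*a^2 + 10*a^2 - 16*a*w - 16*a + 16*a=-6*a^3 + 16*a^2 + w*(6*a^2 - 16*a)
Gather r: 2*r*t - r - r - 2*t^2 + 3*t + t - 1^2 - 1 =r*(2*t - 2) - 2*t^2 + 4*t - 2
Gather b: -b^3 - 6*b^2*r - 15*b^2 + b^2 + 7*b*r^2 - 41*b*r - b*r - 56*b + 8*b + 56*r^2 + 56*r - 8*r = -b^3 + b^2*(-6*r - 14) + b*(7*r^2 - 42*r - 48) + 56*r^2 + 48*r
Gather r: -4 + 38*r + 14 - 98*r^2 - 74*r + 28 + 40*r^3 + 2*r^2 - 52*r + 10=40*r^3 - 96*r^2 - 88*r + 48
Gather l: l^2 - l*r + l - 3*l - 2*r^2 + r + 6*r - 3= l^2 + l*(-r - 2) - 2*r^2 + 7*r - 3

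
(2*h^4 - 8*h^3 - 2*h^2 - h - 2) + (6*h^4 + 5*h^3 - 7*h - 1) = 8*h^4 - 3*h^3 - 2*h^2 - 8*h - 3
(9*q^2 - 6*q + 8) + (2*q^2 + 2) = 11*q^2 - 6*q + 10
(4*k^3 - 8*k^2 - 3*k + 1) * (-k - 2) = -4*k^4 + 19*k^2 + 5*k - 2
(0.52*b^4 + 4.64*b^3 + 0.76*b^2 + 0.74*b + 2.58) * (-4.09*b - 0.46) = -2.1268*b^5 - 19.2168*b^4 - 5.2428*b^3 - 3.3762*b^2 - 10.8926*b - 1.1868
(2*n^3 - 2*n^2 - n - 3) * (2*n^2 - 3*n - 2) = 4*n^5 - 10*n^4 + n^2 + 11*n + 6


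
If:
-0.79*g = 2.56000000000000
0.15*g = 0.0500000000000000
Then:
No Solution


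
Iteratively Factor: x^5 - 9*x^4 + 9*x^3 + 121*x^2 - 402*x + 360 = (x - 3)*(x^4 - 6*x^3 - 9*x^2 + 94*x - 120) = (x - 3)*(x - 2)*(x^3 - 4*x^2 - 17*x + 60) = (x - 5)*(x - 3)*(x - 2)*(x^2 + x - 12) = (x - 5)*(x - 3)^2*(x - 2)*(x + 4)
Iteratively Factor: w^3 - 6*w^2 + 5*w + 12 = (w - 4)*(w^2 - 2*w - 3) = (w - 4)*(w - 3)*(w + 1)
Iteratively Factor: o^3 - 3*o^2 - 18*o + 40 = (o - 5)*(o^2 + 2*o - 8) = (o - 5)*(o - 2)*(o + 4)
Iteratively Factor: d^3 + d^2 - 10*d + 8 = (d + 4)*(d^2 - 3*d + 2) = (d - 1)*(d + 4)*(d - 2)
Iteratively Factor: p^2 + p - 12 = (p + 4)*(p - 3)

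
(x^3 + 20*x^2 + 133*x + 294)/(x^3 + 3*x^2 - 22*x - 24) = (x^2 + 14*x + 49)/(x^2 - 3*x - 4)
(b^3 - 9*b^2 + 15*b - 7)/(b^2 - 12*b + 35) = (b^2 - 2*b + 1)/(b - 5)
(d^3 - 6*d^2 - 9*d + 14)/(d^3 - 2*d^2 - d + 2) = (d^2 - 5*d - 14)/(d^2 - d - 2)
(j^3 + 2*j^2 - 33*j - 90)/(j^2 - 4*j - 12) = (j^2 + 8*j + 15)/(j + 2)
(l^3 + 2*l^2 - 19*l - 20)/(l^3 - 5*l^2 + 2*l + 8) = (l + 5)/(l - 2)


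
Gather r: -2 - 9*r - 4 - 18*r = -27*r - 6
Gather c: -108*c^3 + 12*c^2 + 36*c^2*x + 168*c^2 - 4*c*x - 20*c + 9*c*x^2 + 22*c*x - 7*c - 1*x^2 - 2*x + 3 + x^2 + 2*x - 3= -108*c^3 + c^2*(36*x + 180) + c*(9*x^2 + 18*x - 27)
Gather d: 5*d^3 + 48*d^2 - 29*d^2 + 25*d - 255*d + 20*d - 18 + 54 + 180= 5*d^3 + 19*d^2 - 210*d + 216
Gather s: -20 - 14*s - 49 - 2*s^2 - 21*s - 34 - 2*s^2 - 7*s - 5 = -4*s^2 - 42*s - 108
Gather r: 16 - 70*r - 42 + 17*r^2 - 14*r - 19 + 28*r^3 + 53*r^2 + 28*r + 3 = 28*r^3 + 70*r^2 - 56*r - 42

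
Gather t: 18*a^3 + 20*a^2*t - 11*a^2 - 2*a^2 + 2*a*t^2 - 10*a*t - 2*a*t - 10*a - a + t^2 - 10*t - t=18*a^3 - 13*a^2 - 11*a + t^2*(2*a + 1) + t*(20*a^2 - 12*a - 11)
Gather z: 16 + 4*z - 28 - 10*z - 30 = -6*z - 42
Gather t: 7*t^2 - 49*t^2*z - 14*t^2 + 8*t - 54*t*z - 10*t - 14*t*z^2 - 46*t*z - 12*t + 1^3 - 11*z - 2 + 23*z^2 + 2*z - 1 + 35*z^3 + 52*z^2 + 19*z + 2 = t^2*(-49*z - 7) + t*(-14*z^2 - 100*z - 14) + 35*z^3 + 75*z^2 + 10*z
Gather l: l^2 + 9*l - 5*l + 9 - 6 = l^2 + 4*l + 3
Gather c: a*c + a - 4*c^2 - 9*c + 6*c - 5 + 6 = a - 4*c^2 + c*(a - 3) + 1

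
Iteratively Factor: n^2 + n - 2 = (n + 2)*(n - 1)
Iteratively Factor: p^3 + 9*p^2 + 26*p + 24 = (p + 3)*(p^2 + 6*p + 8) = (p + 2)*(p + 3)*(p + 4)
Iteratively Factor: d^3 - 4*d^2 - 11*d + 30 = (d + 3)*(d^2 - 7*d + 10) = (d - 2)*(d + 3)*(d - 5)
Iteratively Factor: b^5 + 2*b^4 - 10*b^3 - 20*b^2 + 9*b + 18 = (b - 1)*(b^4 + 3*b^3 - 7*b^2 - 27*b - 18) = (b - 1)*(b + 1)*(b^3 + 2*b^2 - 9*b - 18) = (b - 1)*(b + 1)*(b + 3)*(b^2 - b - 6) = (b - 1)*(b + 1)*(b + 2)*(b + 3)*(b - 3)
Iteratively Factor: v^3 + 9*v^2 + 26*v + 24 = (v + 4)*(v^2 + 5*v + 6) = (v + 2)*(v + 4)*(v + 3)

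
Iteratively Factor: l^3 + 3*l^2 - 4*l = (l)*(l^2 + 3*l - 4) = l*(l + 4)*(l - 1)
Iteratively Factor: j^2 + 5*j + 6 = (j + 3)*(j + 2)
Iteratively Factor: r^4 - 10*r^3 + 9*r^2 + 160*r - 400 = (r - 5)*(r^3 - 5*r^2 - 16*r + 80) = (r - 5)*(r + 4)*(r^2 - 9*r + 20) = (r - 5)*(r - 4)*(r + 4)*(r - 5)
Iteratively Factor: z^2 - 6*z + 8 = (z - 4)*(z - 2)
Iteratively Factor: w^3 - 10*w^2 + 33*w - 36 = (w - 4)*(w^2 - 6*w + 9) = (w - 4)*(w - 3)*(w - 3)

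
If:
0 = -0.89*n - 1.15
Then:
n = -1.29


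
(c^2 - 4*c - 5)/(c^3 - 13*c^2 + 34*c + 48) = (c - 5)/(c^2 - 14*c + 48)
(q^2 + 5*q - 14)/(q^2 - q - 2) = (q + 7)/(q + 1)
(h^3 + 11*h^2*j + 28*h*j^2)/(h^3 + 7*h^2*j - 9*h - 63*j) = h*(h + 4*j)/(h^2 - 9)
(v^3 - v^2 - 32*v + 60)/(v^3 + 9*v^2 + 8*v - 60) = (v - 5)/(v + 5)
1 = 1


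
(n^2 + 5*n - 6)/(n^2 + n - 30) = (n - 1)/(n - 5)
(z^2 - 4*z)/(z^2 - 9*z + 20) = z/(z - 5)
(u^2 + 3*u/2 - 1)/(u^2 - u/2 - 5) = (2*u - 1)/(2*u - 5)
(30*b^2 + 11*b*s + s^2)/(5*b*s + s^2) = (6*b + s)/s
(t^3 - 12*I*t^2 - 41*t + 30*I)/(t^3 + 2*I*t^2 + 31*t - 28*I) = (t^2 - 11*I*t - 30)/(t^2 + 3*I*t + 28)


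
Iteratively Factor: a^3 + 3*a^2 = (a + 3)*(a^2) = a*(a + 3)*(a)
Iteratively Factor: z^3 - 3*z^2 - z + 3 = (z - 3)*(z^2 - 1) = (z - 3)*(z - 1)*(z + 1)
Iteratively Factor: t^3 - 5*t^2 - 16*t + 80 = (t + 4)*(t^2 - 9*t + 20) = (t - 5)*(t + 4)*(t - 4)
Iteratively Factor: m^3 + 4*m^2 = (m)*(m^2 + 4*m) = m*(m + 4)*(m)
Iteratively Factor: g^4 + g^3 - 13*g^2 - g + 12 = (g - 1)*(g^3 + 2*g^2 - 11*g - 12) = (g - 3)*(g - 1)*(g^2 + 5*g + 4) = (g - 3)*(g - 1)*(g + 4)*(g + 1)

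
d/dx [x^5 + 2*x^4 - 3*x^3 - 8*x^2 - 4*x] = 5*x^4 + 8*x^3 - 9*x^2 - 16*x - 4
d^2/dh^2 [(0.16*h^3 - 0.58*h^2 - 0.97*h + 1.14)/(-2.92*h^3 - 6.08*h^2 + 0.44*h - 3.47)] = (-3.5527136788005e-15*h^7 + 15.571776*h^6 + 48.39024*h^5 + 10.610112*h^4 - 322.100912*h^3 - 433.9572*h^2 - 46.743312*h + 64.590556)/(24.897088*h^9 + 155.521536*h^8 + 312.570816*h^7 + 266.646032*h^6 + 322.53024*h^5 + 361.601952*h^4 + 49.695436*h^3 + 221.641392*h^2 - 15.893988*h + 41.781923)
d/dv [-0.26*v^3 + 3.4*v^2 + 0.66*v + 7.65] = -0.78*v^2 + 6.8*v + 0.66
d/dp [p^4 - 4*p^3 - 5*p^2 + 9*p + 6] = 4*p^3 - 12*p^2 - 10*p + 9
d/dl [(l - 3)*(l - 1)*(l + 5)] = 3*l^2 + 2*l - 17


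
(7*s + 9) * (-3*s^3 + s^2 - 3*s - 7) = -21*s^4 - 20*s^3 - 12*s^2 - 76*s - 63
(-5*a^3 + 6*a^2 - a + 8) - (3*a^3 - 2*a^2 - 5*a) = -8*a^3 + 8*a^2 + 4*a + 8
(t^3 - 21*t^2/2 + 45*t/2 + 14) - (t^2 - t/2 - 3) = t^3 - 23*t^2/2 + 23*t + 17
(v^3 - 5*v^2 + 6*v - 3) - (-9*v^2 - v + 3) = v^3 + 4*v^2 + 7*v - 6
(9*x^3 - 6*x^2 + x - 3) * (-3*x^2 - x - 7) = -27*x^5 + 9*x^4 - 60*x^3 + 50*x^2 - 4*x + 21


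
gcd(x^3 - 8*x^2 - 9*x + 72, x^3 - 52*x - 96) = x - 8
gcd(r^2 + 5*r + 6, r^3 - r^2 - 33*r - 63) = r + 3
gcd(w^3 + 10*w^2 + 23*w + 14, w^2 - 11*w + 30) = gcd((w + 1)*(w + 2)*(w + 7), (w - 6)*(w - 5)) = 1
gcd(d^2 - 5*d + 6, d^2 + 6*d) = 1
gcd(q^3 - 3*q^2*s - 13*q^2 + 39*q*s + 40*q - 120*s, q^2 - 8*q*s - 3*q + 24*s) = 1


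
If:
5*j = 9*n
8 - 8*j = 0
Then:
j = 1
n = 5/9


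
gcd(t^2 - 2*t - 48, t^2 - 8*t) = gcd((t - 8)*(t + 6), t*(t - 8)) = t - 8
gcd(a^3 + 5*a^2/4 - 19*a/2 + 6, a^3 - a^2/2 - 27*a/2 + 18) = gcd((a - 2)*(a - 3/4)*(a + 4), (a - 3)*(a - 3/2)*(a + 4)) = a + 4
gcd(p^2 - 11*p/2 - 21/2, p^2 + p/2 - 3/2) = p + 3/2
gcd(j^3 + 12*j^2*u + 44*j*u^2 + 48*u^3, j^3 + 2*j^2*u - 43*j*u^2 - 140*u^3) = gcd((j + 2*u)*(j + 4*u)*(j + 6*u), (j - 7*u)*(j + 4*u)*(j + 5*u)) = j + 4*u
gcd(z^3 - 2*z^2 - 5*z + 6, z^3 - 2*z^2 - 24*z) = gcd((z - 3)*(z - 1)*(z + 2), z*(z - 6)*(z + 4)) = 1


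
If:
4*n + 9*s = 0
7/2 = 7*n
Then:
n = 1/2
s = -2/9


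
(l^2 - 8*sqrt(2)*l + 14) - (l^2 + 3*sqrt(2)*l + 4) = -11*sqrt(2)*l + 10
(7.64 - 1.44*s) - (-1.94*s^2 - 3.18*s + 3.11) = 1.94*s^2 + 1.74*s + 4.53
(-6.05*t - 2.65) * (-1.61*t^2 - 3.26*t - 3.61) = 9.7405*t^3 + 23.9895*t^2 + 30.4795*t + 9.5665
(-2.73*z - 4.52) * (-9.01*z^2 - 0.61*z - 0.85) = 24.5973*z^3 + 42.3905*z^2 + 5.0777*z + 3.842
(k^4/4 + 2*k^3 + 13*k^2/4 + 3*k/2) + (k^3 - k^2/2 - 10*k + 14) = k^4/4 + 3*k^3 + 11*k^2/4 - 17*k/2 + 14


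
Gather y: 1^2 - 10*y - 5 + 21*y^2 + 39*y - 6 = 21*y^2 + 29*y - 10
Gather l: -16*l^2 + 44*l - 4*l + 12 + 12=-16*l^2 + 40*l + 24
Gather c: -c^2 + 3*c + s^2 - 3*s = -c^2 + 3*c + s^2 - 3*s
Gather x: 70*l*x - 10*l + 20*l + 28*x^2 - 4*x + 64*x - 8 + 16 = 10*l + 28*x^2 + x*(70*l + 60) + 8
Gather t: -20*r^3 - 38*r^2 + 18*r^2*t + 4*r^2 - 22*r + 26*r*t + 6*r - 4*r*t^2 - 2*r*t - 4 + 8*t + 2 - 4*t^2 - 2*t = -20*r^3 - 34*r^2 - 16*r + t^2*(-4*r - 4) + t*(18*r^2 + 24*r + 6) - 2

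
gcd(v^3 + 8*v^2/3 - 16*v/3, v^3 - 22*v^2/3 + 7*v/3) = v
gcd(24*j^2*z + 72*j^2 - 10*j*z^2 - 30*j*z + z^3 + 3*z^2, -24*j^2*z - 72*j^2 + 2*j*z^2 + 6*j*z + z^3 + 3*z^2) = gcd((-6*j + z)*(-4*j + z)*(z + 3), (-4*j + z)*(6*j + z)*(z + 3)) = -4*j*z - 12*j + z^2 + 3*z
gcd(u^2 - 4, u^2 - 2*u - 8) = u + 2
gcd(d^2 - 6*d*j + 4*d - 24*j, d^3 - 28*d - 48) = d + 4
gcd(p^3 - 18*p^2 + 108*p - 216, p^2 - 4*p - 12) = p - 6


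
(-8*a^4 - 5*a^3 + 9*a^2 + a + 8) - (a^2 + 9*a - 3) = -8*a^4 - 5*a^3 + 8*a^2 - 8*a + 11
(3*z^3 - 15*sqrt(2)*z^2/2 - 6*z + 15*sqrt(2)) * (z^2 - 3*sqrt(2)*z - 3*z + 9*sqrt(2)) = 3*z^5 - 33*sqrt(2)*z^4/2 - 9*z^4 + 39*z^3 + 99*sqrt(2)*z^3/2 - 117*z^2 + 33*sqrt(2)*z^2 - 99*sqrt(2)*z - 90*z + 270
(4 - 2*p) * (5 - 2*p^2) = 4*p^3 - 8*p^2 - 10*p + 20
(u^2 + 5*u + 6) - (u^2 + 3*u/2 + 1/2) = 7*u/2 + 11/2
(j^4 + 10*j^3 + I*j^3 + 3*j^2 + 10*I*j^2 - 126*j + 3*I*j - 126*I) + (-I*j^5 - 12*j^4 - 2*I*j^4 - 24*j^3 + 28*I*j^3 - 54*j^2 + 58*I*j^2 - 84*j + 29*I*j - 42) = -I*j^5 - 11*j^4 - 2*I*j^4 - 14*j^3 + 29*I*j^3 - 51*j^2 + 68*I*j^2 - 210*j + 32*I*j - 42 - 126*I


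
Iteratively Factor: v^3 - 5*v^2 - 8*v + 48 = (v - 4)*(v^2 - v - 12) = (v - 4)*(v + 3)*(v - 4)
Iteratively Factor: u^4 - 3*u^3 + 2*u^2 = (u)*(u^3 - 3*u^2 + 2*u) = u^2*(u^2 - 3*u + 2) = u^2*(u - 1)*(u - 2)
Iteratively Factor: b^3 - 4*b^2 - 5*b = (b + 1)*(b^2 - 5*b) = b*(b + 1)*(b - 5)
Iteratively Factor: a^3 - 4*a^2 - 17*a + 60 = (a - 5)*(a^2 + a - 12) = (a - 5)*(a + 4)*(a - 3)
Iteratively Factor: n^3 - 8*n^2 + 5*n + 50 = (n + 2)*(n^2 - 10*n + 25) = (n - 5)*(n + 2)*(n - 5)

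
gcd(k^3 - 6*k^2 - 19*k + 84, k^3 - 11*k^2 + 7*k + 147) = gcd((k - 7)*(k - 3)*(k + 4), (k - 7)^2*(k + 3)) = k - 7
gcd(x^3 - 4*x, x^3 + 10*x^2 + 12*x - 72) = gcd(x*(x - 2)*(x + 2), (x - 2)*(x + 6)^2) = x - 2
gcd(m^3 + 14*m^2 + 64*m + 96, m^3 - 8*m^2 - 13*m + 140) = m + 4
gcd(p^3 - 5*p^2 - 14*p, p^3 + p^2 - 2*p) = p^2 + 2*p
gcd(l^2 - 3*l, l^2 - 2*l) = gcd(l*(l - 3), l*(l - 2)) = l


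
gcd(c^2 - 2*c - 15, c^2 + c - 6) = c + 3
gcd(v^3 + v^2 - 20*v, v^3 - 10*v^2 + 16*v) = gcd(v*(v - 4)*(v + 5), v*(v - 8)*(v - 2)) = v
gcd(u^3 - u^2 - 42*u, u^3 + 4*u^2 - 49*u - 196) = u - 7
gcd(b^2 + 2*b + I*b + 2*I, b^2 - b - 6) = b + 2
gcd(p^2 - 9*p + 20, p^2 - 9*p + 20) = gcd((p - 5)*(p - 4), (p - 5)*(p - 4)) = p^2 - 9*p + 20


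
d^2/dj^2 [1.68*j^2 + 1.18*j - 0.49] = 3.36000000000000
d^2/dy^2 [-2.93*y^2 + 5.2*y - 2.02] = -5.86000000000000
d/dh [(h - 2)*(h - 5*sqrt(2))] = 2*h - 5*sqrt(2) - 2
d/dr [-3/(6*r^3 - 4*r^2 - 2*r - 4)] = 3*(9*r^2 - 4*r - 1)/(2*(-3*r^3 + 2*r^2 + r + 2)^2)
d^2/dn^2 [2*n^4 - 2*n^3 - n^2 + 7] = 24*n^2 - 12*n - 2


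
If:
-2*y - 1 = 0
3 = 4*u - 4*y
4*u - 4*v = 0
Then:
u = 1/4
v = 1/4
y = -1/2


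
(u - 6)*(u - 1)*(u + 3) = u^3 - 4*u^2 - 15*u + 18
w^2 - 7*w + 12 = (w - 4)*(w - 3)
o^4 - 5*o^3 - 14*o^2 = o^2*(o - 7)*(o + 2)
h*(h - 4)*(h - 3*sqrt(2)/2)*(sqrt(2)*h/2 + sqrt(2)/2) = sqrt(2)*h^4/2 - 3*sqrt(2)*h^3/2 - 3*h^3/2 - 2*sqrt(2)*h^2 + 9*h^2/2 + 6*h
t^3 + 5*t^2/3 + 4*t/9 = t*(t + 1/3)*(t + 4/3)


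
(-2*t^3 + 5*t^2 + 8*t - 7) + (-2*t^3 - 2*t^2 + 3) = -4*t^3 + 3*t^2 + 8*t - 4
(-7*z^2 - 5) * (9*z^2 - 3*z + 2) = -63*z^4 + 21*z^3 - 59*z^2 + 15*z - 10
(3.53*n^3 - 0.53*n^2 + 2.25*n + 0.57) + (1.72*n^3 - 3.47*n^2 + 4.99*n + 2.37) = 5.25*n^3 - 4.0*n^2 + 7.24*n + 2.94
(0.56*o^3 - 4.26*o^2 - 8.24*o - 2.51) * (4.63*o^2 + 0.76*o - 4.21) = 2.5928*o^5 - 19.2982*o^4 - 43.7464*o^3 + 0.0509000000000022*o^2 + 32.7828*o + 10.5671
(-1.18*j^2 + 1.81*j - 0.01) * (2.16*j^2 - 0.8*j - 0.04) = -2.5488*j^4 + 4.8536*j^3 - 1.4224*j^2 - 0.0644*j + 0.0004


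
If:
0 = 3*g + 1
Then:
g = -1/3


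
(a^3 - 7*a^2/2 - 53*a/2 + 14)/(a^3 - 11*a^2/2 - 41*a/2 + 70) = (2*a - 1)/(2*a - 5)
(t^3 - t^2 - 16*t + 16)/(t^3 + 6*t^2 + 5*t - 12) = (t - 4)/(t + 3)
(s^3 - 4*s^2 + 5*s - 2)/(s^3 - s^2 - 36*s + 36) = (s^2 - 3*s + 2)/(s^2 - 36)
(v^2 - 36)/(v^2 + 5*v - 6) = (v - 6)/(v - 1)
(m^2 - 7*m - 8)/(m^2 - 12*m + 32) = (m + 1)/(m - 4)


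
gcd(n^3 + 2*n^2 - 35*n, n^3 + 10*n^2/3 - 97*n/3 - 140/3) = n^2 + 2*n - 35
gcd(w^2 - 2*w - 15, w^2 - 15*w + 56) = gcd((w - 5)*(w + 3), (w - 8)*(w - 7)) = 1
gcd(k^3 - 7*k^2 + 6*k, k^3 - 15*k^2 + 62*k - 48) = k^2 - 7*k + 6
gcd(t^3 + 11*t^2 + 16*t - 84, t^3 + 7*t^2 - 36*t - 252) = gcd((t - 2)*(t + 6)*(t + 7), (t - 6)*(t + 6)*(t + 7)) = t^2 + 13*t + 42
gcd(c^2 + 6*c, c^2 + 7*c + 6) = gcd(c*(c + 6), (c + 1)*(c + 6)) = c + 6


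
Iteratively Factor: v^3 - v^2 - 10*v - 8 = (v - 4)*(v^2 + 3*v + 2) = (v - 4)*(v + 1)*(v + 2)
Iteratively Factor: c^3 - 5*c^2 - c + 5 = (c - 1)*(c^2 - 4*c - 5) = (c - 1)*(c + 1)*(c - 5)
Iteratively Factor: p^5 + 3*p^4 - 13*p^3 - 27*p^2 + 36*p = (p)*(p^4 + 3*p^3 - 13*p^2 - 27*p + 36) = p*(p - 1)*(p^3 + 4*p^2 - 9*p - 36) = p*(p - 1)*(p + 4)*(p^2 - 9) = p*(p - 1)*(p + 3)*(p + 4)*(p - 3)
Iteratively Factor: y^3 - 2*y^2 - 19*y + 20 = (y - 1)*(y^2 - y - 20) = (y - 1)*(y + 4)*(y - 5)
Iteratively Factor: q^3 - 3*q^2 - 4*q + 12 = (q - 3)*(q^2 - 4) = (q - 3)*(q - 2)*(q + 2)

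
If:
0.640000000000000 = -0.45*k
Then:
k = -1.42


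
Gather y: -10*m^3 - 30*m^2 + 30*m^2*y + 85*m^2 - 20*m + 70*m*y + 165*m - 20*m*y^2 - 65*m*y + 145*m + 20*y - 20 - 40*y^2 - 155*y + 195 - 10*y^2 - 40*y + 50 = -10*m^3 + 55*m^2 + 290*m + y^2*(-20*m - 50) + y*(30*m^2 + 5*m - 175) + 225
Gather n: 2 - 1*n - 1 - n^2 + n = 1 - n^2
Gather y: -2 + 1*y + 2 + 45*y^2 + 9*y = 45*y^2 + 10*y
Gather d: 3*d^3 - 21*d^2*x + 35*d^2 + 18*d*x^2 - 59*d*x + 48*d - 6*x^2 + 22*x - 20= 3*d^3 + d^2*(35 - 21*x) + d*(18*x^2 - 59*x + 48) - 6*x^2 + 22*x - 20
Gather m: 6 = 6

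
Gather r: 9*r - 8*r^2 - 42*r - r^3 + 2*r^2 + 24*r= -r^3 - 6*r^2 - 9*r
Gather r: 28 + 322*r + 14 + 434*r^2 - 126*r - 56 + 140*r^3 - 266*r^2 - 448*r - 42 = 140*r^3 + 168*r^2 - 252*r - 56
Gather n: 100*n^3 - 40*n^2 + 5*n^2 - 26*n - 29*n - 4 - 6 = 100*n^3 - 35*n^2 - 55*n - 10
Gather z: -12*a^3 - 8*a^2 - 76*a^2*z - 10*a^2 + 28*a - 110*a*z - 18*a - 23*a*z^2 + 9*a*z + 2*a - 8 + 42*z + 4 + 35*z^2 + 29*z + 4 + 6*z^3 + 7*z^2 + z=-12*a^3 - 18*a^2 + 12*a + 6*z^3 + z^2*(42 - 23*a) + z*(-76*a^2 - 101*a + 72)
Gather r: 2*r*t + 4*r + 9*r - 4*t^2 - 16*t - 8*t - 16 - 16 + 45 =r*(2*t + 13) - 4*t^2 - 24*t + 13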